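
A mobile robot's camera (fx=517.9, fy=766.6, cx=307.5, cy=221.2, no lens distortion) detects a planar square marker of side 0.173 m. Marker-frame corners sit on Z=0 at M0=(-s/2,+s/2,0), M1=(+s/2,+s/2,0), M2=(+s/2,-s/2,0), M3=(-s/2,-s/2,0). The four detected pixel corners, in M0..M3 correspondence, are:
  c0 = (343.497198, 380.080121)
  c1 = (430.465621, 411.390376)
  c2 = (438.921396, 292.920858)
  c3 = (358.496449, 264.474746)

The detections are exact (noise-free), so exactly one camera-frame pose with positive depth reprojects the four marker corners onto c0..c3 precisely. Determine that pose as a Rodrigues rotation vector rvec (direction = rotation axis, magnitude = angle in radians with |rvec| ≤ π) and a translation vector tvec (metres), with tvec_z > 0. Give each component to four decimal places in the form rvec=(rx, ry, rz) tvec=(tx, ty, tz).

Intrinsics K: fx=517.9, fy=766.6, cx=307.5, cy=221.2
Marker side s = 0.173 m; corners in marker frame (Z=0):
  M0 = (-0.0865, +0.0865, 0)
  M1 = (+0.0865, +0.0865, 0)
  M2 = (+0.0865, -0.0865, 0)
  M3 = (-0.0865, -0.0865, 0)
Detected image corners:
  c0 = (343.497198, 380.080121) px
  c1 = (430.465621, 411.390376) px
  c2 = (438.921396, 292.920858) px
  c3 = (358.496449, 264.474746) px
Planar DLT: solve 8×8 A·h = b for H (H[2,2]=1):
  H  [+473.15573 -246.74835 +392.98499]
  H  [+163.88625 +522.91654 +334.87859]
  H  [-0.02519 -0.45544 +1.00000]
B = K⁻¹H; ‖b₁‖=0.954841, ‖b₂‖=0.954841; λ = 2/(‖b₁‖+‖b₂‖) = 1.047295, sign → tz>0 ⇒ λ=+1.047295
r₁ = λ·B[:,0] = (+0.97248,+0.23151,-0.02638); r₂ = λ·B[:,1] = (-0.21577,+0.85202,-0.47698)
r₃ = r₁×r₂ = (-0.08795,+0.46954,+0.87852); SVD([r₁ r₂ r₃]) → R = UVᵀ:
  R  [+0.97248 -0.21577 -0.08795]
  R  [+0.23151 +0.85202 +0.46954]
  R  [-0.02638 -0.47698 +0.87852]
t = (+0.17287, +0.15530, +1.04729) m
tr R = 2.703010; θ = arccos((tr R − 1)/2) = 0.551948 rad = 31.624°
axis k = ((R−Rᵀ)₃₂, (R−Rᵀ)₁₃, (R−Rᵀ)₂₁) / (2 sinθ) = (-0.902577, -0.058710, +0.426506)
rvec = θ·k = (-0.498175, -0.032405, +0.235409)

rvec=(-0.4982, -0.0324, 0.2354) tvec=(0.1729, 0.1553, 1.0473)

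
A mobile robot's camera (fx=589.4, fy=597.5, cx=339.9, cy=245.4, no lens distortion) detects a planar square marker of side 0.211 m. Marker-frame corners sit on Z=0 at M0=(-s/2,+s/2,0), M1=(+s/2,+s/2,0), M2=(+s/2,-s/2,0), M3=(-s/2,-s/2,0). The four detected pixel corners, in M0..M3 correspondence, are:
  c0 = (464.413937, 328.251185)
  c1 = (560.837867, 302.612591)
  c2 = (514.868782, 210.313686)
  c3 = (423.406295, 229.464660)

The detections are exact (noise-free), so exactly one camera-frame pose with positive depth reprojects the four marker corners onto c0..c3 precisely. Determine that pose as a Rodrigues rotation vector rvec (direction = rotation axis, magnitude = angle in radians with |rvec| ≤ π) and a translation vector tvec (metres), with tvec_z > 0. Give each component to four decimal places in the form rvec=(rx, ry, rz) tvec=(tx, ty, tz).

Intrinsics K: fx=589.4, fy=597.5, cx=339.9, cy=245.4
Marker side s = 0.211 m; corners in marker frame (Z=0):
  M0 = (-0.1055, +0.1055, 0)
  M1 = (+0.1055, +0.1055, 0)
  M2 = (+0.1055, -0.1055, 0)
  M3 = (-0.1055, -0.1055, 0)
Detected image corners:
  c0 = (464.413937, 328.251185) px
  c1 = (560.837867, 302.612591) px
  c2 = (514.868782, 210.313686) px
  c3 = (423.406295, 229.464660) px
Planar DLT: solve 8×8 A·h = b for H (H[2,2]=1):
  H  [+561.31070 +29.58912 +491.23181]
  H  [-42.01306 +356.01507 +265.56478]
  H  [+0.23739 -0.36019 +1.00000]
B = K⁻¹H; ‖b₁‖=0.865715, ‖b₂‖=0.865715; λ = 2/(‖b₁‖+‖b₂‖) = 1.155114, sign → tz>0 ⇒ λ=+1.155114
r₁ = λ·B[:,0] = (+0.94193,-0.19384,+0.27421); r₂ = λ·B[:,1] = (+0.29793,+0.85915,-0.41606)
r₃ = r₁×r₂ = (-0.15494,+0.47360,+0.86701); SVD([r₁ r₂ r₃]) → R = UVᵀ:
  R  [+0.94193 +0.29793 -0.15494]
  R  [-0.19384 +0.85915 +0.47360]
  R  [+0.27421 -0.41606 +0.86701]
t = (+0.29658, +0.03898, +1.15511) m
tr R = 2.668084; θ = arccos((tr R − 1)/2) = 0.584402 rad = 33.484°
axis k = ((R−Rᵀ)₃₂, (R−Rᵀ)₁₃, (R−Rᵀ)₂₁) / (2 sinθ) = (-0.806287, -0.388929, -0.445685)
rvec = θ·k = (-0.471196, -0.227291, -0.260459)

rvec=(-0.4712, -0.2273, -0.2605) tvec=(0.2966, 0.0390, 1.1551)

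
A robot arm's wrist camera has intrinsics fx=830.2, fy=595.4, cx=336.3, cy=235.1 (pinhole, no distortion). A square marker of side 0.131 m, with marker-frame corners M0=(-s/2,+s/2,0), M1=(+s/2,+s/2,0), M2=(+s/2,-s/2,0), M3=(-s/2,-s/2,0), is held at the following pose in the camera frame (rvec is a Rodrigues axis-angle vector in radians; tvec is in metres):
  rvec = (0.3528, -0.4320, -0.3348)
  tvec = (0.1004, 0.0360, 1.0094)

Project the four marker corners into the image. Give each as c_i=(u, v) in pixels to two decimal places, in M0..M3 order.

c0=(385.43, 305.20) c1=(471.30, 273.81) c2=(452.55, 207.13) c3=(361.14, 237.09)

Intrinsics K: fx=830.2, fy=595.4, cx=336.3, cy=235.1
Marker side s = 0.131 m; corners in marker frame (Z=0):
  M0 = (-0.0655, +0.0655, 0)
  M1 = (+0.0655, +0.0655, 0)
  M2 = (+0.0655, -0.0655, 0)
  M3 = (-0.0655, -0.0655, 0)
rvec = (0.3528, -0.4320, -0.3348), |rvec| = θ = 0.65053 rad = 37.272°
Rodrigues: sinθ=0.60560, 1−cosθ=0.20423; R = I + sinθ·[k]× + (1−cosθ)·[k]×²:
    [+0.85584 +0.23813 -0.45917]
    [-0.38524 +0.88583 -0.25864]
    [+0.34516 +0.39824 +0.84986]
t = (0.1004, 0.0360, 1.0094) m
M0: Pc = R·M0+t = (+0.05994, +0.11926, +1.01288); u = 830.2·(+0.05994)/1.01288 + 336.3 = 385.4296, v = 595.4·(+0.11926)/1.01288 + 235.1 = 305.2018
M1: Pc = R·M1+t = (+0.17205, +0.06879, +1.05809); u = 830.2·(+0.17205)/1.05809 + 336.3 = 471.2973, v = 595.4·(+0.06879)/1.05809 + 235.1 = 273.8084
M2: Pc = R·M2+t = (+0.14086, -0.04726, +1.00592); u = 830.2·(+0.14086)/1.00592 + 336.3 = 452.5533, v = 595.4·(-0.04726)/1.00592 + 235.1 = 207.1300
M3: Pc = R·M3+t = (+0.02875, +0.00321, +0.96071); u = 830.2·(+0.02875)/0.96071 + 336.3 = 361.1406, v = 595.4·(+0.00321)/0.96071 + 235.1 = 237.0899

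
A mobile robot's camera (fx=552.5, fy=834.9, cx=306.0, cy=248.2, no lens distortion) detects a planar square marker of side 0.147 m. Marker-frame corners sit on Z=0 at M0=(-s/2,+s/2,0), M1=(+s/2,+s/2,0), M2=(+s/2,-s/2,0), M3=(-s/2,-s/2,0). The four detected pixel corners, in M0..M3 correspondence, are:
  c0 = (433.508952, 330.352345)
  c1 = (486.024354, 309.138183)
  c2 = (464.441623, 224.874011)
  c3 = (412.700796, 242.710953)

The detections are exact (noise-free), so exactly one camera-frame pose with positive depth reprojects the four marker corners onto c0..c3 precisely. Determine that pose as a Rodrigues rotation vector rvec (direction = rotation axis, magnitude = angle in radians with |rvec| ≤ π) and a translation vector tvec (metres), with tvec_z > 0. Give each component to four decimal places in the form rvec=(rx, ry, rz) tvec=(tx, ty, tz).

rvec=(-0.3007, -0.2713, -0.2511) tvec=(0.3462, 0.0444, 1.3333)

Intrinsics K: fx=552.5, fy=834.9, cx=306.0, cy=248.2
Marker side s = 0.147 m; corners in marker frame (Z=0):
  M0 = (-0.0735, +0.0735, 0)
  M1 = (+0.0735, +0.0735, 0)
  M2 = (+0.0735, -0.0735, 0)
  M3 = (-0.0735, -0.0735, 0)
Detected image corners:
  c0 = (433.508952, 330.352345) px
  c1 = (486.024354, 309.138183) px
  c2 = (464.441623, 224.874011) px
  c3 = (412.700796, 242.710953) px
Planar DLT: solve 8×8 A·h = b for H (H[2,2]=1):
  H  [+455.04047 +57.97786 +449.44784]
  H  [-70.76047 +531.37712 +276.00181]
  H  [+0.22367 -0.19203 +1.00000]
B = K⁻¹H; ‖b₁‖=0.750012, ‖b₂‖=0.750012; λ = 2/(‖b₁‖+‖b₂‖) = 1.333312, sign → tz>0 ⇒ λ=+1.333312
r₁ = λ·B[:,0] = (+0.93295,-0.20166,+0.29822); r₂ = λ·B[:,1] = (+0.28172,+0.92471,-0.25603)
r₃ = r₁×r₂ = (-0.22413,+0.32288,+0.91952); SVD([r₁ r₂ r₃]) → R = UVᵀ:
  R  [+0.93295 +0.28172 -0.22413]
  R  [-0.20166 +0.92471 +0.32288]
  R  [+0.29822 -0.25603 +0.91952]
t = (+0.34617, +0.04440, +1.33331) m
tr R = 2.777178; θ = arccos((tr R − 1)/2) = 0.476536 rad = 27.304°
axis k = ((R−Rᵀ)₃₂, (R−Rᵀ)₁₃, (R−Rᵀ)₂₁) / (2 sinθ) = (-0.631026, -0.569380, -0.526890)
rvec = θ·k = (-0.300707, -0.271330, -0.251082)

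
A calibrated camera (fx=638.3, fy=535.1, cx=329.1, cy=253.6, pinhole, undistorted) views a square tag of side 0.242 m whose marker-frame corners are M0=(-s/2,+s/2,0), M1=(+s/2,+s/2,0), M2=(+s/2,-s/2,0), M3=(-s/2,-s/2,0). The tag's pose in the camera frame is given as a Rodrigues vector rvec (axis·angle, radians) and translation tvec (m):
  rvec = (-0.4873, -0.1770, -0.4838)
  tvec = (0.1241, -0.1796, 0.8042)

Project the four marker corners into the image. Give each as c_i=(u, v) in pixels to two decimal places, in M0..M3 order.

c0=(397.43, 226.02) c1=(562.66, 162.17) c2=(452.16, 59.29) c3=(297.76, 107.11)

Intrinsics K: fx=638.3, fy=535.1, cx=329.1, cy=253.6
Marker side s = 0.242 m; corners in marker frame (Z=0):
  M0 = (-0.1210, +0.1210, 0)
  M1 = (+0.1210, +0.1210, 0)
  M2 = (+0.1210, -0.1210, 0)
  M3 = (-0.1210, -0.1210, 0)
rvec = (-0.4873, -0.1770, -0.4838), |rvec| = θ = 0.70912 rad = 40.630°
Rodrigues: sinθ=0.65117, 1−cosθ=0.24107; R = I + sinθ·[k]× + (1−cosθ)·[k]×²:
    [+0.87277 +0.48561 -0.04951]
    [-0.40291 +0.77395 +0.48853]
    [+0.27555 -0.40642 +0.87114]
t = (0.1241, -0.1796, 0.8042) m
M0: Pc = R·M0+t = (+0.07725, -0.03720, +0.72168); u = 638.3·(+0.07725)/0.72168 + 329.1 = 397.4277, v = 535.1·(-0.03720)/0.72168 + 253.6 = 226.0181
M1: Pc = R·M1+t = (+0.28846, -0.13470, +0.78836); u = 638.3·(+0.28846)/0.78836 + 329.1 = 562.6552, v = 535.1·(-0.13470)/0.78836 + 253.6 = 162.1702
M2: Pc = R·M2+t = (+0.17095, -0.32200, +0.88672); u = 638.3·(+0.17095)/0.88672 + 329.1 = 452.1551, v = 535.1·(-0.32200)/0.88672 + 253.6 = 59.2853
M3: Pc = R·M3+t = (-0.04026, -0.22450, +0.82004); u = 638.3·(-0.04026)/0.82004 + 329.1 = 297.7591, v = 535.1·(-0.22450)/0.82004 + 253.6 = 107.1089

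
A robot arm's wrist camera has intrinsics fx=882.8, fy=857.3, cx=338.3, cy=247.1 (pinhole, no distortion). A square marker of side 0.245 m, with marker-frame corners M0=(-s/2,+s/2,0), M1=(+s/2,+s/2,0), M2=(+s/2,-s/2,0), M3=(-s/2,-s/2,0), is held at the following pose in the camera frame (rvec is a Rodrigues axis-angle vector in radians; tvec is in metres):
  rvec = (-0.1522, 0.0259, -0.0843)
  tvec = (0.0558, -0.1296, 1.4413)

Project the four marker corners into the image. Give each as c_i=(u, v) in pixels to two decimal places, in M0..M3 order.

Intrinsics K: fx=882.8, fy=857.3, cx=338.3, cy=247.1
Marker side s = 0.245 m; corners in marker frame (Z=0):
  M0 = (-0.1225, +0.1225, 0)
  M1 = (+0.1225, +0.1225, 0)
  M2 = (+0.1225, -0.1225, 0)
  M3 = (-0.1225, -0.1225, 0)
rvec = (-0.1522, 0.0259, -0.0843), |rvec| = θ = 0.17590 rad = 10.079°
Rodrigues: sinθ=0.17500, 1−cosθ=0.01543; R = I + sinθ·[k]× + (1−cosθ)·[k]×²:
    [+0.99612 +0.08190 +0.03217]
    [-0.08583 +0.98490 +0.15033]
    [-0.01937 -0.15251 +0.98811]
t = (0.0558, -0.1296, 1.4413) m
M0: Pc = R·M0+t = (-0.05619, +0.00157, +1.42499); u = 882.8·(-0.05619)/1.42499 + 338.3 = 303.4883, v = 857.3·(+0.00157)/1.42499 + 247.1 = 248.0416
M1: Pc = R·M1+t = (+0.18786, -0.01946, +1.42025); u = 882.8·(+0.18786)/1.42025 + 338.3 = 455.0690, v = 857.3·(-0.01946)/1.42025 + 247.1 = 235.3511
M2: Pc = R·M2+t = (+0.16779, -0.26077, +1.45761); u = 882.8·(+0.16779)/1.45761 + 338.3 = 439.9232, v = 857.3·(-0.26077)/1.45761 + 247.1 = 93.7298
M3: Pc = R·M3+t = (-0.07626, -0.23974, +1.46235); u = 882.8·(-0.07626)/1.46235 + 338.3 = 292.2645, v = 857.3·(-0.23974)/1.46235 + 247.1 = 106.5555

c0=(303.49, 248.04) c1=(455.07, 235.35) c2=(439.92, 93.73) c3=(292.26, 106.56)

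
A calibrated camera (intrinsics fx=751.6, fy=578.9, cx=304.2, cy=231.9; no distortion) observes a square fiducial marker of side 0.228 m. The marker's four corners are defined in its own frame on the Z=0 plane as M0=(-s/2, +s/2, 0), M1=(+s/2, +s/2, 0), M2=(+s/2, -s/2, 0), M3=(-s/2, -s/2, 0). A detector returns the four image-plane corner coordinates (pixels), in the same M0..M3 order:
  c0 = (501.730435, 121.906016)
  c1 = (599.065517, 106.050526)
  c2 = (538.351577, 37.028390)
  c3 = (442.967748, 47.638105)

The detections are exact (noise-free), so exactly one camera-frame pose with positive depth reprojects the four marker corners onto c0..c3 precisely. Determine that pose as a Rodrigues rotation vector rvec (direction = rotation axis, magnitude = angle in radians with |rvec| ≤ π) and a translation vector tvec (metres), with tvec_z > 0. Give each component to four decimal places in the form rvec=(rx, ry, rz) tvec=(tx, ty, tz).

rvec=(-0.4438, -0.3321, -0.3340) tvec=(0.4022, -0.3731, 1.3933)

Intrinsics K: fx=751.6, fy=578.9, cx=304.2, cy=231.9
Marker side s = 0.228 m; corners in marker frame (Z=0):
  M0 = (-0.1140, +0.1140, 0)
  M1 = (+0.1140, +0.1140, 0)
  M2 = (+0.1140, -0.1140, 0)
  M3 = (-0.1140, -0.1140, 0)
Detected image corners:
  c0 = (501.730435, 121.906016) px
  c1 = (599.065517, 106.050526) px
  c2 = (538.351577, 37.028390) px
  c3 = (442.967748, 47.638105) px
Planar DLT: solve 8×8 A·h = b for H (H[2,2]=1):
  H  [+564.82831 +127.67810 +521.15098]
  H  [-36.32928 +293.68442 +76.89459]
  H  [+0.27342 -0.25832 +1.00000]
B = K⁻¹H; ‖b₁‖=0.717715, ‖b₂‖=0.717715; λ = 2/(‖b₁‖+‖b₂‖) = 1.393311, sign → tz>0 ⇒ λ=+1.393311
r₁ = λ·B[:,0] = (+0.89288,-0.24005,+0.38096); r₂ = λ·B[:,1] = (+0.38236,+0.85103,-0.35993)
r₃ = r₁×r₂ = (-0.23781,+0.46704,+0.85166); SVD([r₁ r₂ r₃]) → R = UVᵀ:
  R  [+0.89288 +0.38236 -0.23781]
  R  [-0.24005 +0.85103 +0.46704]
  R  [+0.38096 -0.35993 +0.85166]
t = (+0.40218, -0.37307, +1.39331) m
tr R = 2.595570; θ = arccos((tr R − 1)/2) = 0.647184 rad = 37.081°
axis k = ((R−Rᵀ)₃₂, (R−Rᵀ)₁₃, (R−Rᵀ)₂₁) / (2 sinθ) = (-0.685776, -0.513132, -0.516146)
rvec = θ·k = (-0.443823, -0.332091, -0.334041)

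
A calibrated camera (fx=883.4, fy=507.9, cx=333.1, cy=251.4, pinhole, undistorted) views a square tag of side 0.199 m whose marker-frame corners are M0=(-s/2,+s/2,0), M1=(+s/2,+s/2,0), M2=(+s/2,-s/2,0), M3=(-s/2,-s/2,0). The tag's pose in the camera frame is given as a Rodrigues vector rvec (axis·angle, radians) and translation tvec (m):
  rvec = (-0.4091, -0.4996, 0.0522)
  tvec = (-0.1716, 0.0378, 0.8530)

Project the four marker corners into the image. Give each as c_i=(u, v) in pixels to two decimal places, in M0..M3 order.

Intrinsics K: fx=883.4, fy=507.9, cx=333.1, cy=251.4
Marker side s = 0.199 m; corners in marker frame (Z=0):
  M0 = (-0.0995, +0.0995, 0)
  M1 = (+0.0995, +0.0995, 0)
  M2 = (+0.0995, -0.0995, 0)
  M3 = (-0.0995, -0.0995, 0)
rvec = (-0.4091, -0.4996, 0.0522), |rvec| = θ = 0.64783 rad = 37.118°
Rodrigues: sinθ=0.60346, 1−cosθ=0.20261; R = I + sinθ·[k]× + (1−cosθ)·[k]×²:
    [+0.87819 +0.05004 -0.47569]
    [+0.14729 +0.91789 +0.36849]
    [+0.45507 -0.39367 +0.79871]
t = (-0.1716, 0.0378, 0.8530) m
M0: Pc = R·M0+t = (-0.25400, +0.11447, +0.76855); u = 883.4·(-0.25400)/0.76855 + 333.1 = 41.1427, v = 507.9·(+0.11447)/0.76855 + 251.4 = 327.0509
M1: Pc = R·M1+t = (-0.07924, +0.14379, +0.85911); u = 883.4·(-0.07924)/0.85911 + 333.1 = 251.6187, v = 507.9·(+0.14379)/0.85911 + 251.4 = 336.4052
M2: Pc = R·M2+t = (-0.08920, -0.03887, +0.93745); u = 883.4·(-0.08920)/0.93745 + 333.1 = 249.0433, v = 507.9·(-0.03887)/0.93745 + 251.4 = 230.3383
M3: Pc = R·M3+t = (-0.26396, -0.06819, +0.84689); u = 883.4·(-0.26396)/0.84689 + 333.1 = 57.7615, v = 507.9·(-0.06819)/0.84689 + 251.4 = 210.5075

c0=(41.14, 327.05) c1=(251.62, 336.41) c2=(249.04, 230.34) c3=(57.76, 210.51)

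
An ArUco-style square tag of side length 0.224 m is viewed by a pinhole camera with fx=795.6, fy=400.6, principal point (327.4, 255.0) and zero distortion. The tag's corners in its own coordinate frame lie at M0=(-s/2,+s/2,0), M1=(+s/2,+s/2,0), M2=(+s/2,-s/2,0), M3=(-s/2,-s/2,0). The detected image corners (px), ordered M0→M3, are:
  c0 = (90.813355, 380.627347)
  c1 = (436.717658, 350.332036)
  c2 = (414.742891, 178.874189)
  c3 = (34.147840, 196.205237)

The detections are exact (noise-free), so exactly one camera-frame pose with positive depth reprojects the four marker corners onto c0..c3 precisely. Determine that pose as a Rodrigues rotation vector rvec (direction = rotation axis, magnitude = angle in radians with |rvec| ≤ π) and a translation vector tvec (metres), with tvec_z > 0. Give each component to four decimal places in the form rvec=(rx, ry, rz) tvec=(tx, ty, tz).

rvec=(0.1807, -0.1964, -0.1052) tvec=(-0.0460, 0.0303, 0.4890)

Intrinsics K: fx=795.6, fy=400.6, cx=327.4, cy=255.0
Marker side s = 0.224 m; corners in marker frame (Z=0):
  M0 = (-0.1120, +0.1120, 0)
  M1 = (+0.1120, +0.1120, 0)
  M2 = (+0.1120, -0.1120, 0)
  M3 = (-0.1120, -0.1120, 0)
Detected image corners:
  c0 = (90.813355, 380.627347) px
  c1 = (436.717658, 350.332036) px
  c2 = (414.742891, 178.874189) px
  c3 = (34.147840, 196.205237) px
Planar DLT: solve 8×8 A·h = b for H (H[2,2]=1):
  H  [+1710.29867 +266.38323 +252.62035]
  H  [-3.35467 +899.76223 +279.84903]
  H  [+0.37685 +0.38555 +1.00000]
B = K⁻¹H; ‖b₁‖=2.045029, ‖b₂‖=2.045029; λ = 2/(‖b₁‖+‖b₂‖) = 0.488991, sign → tz>0 ⇒ λ=+0.488991
r₁ = λ·B[:,0] = (+0.97535,-0.12140,+0.18428); r₂ = λ·B[:,1] = (+0.08614,+0.97828,+0.18853)
r₃ = r₁×r₂ = (-0.20316,-0.16801,+0.96462); SVD([r₁ r₂ r₃]) → R = UVᵀ:
  R  [+0.97535 +0.08614 -0.20316]
  R  [-0.12140 +0.97828 -0.16801]
  R  [+0.18428 +0.18853 +0.96462]
t = (-0.04596, +0.03033, +0.48899) m
tr R = 2.918254; θ = arccos((tr R − 1)/2) = 0.286896 rad = 16.438°
axis k = ((R−Rᵀ)₃₂, (R−Rᵀ)₁₃, (R−Rᵀ)₂₁) / (2 sinθ) = (+0.629982, -0.684581, -0.366704)
rvec = θ·k = (+0.180740, -0.196404, -0.105206)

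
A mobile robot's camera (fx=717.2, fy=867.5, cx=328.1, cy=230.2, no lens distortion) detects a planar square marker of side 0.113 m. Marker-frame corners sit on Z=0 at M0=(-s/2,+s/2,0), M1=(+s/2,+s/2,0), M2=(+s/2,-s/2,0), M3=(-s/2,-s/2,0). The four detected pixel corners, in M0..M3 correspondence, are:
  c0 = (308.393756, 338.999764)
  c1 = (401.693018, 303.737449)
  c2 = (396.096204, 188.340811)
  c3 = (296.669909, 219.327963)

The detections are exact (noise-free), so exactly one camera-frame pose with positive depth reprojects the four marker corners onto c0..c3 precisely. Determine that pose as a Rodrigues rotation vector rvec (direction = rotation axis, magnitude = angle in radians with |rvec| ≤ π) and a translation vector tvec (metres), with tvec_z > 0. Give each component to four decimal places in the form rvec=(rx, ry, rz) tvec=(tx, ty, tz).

Intrinsics K: fx=717.2, fy=867.5, cx=328.1, cy=230.2
Marker side s = 0.113 m; corners in marker frame (Z=0):
  M0 = (-0.0565, +0.0565, 0)
  M1 = (+0.0565, +0.0565, 0)
  M2 = (+0.0565, -0.0565, 0)
  M3 = (-0.0565, -0.0565, 0)
Detected image corners:
  c0 = (308.393756, 338.999764) px
  c1 = (401.693018, 303.737449) px
  c2 = (396.096204, 188.340811) px
  c3 = (296.669909, 219.327963) px
Planar DLT: solve 8×8 A·h = b for H (H[2,2]=1):
  H  [+1016.31599 +258.49199 +352.11624]
  H  [-170.63965 +1176.32664 +263.89145]
  H  [+0.46860 +0.52057 +1.00000]
B = K⁻¹H; ‖b₁‖=1.330083, ‖b₂‖=1.330083; λ = 2/(‖b₁‖+‖b₂‖) = 0.751833, sign → tz>0 ⇒ λ=+0.751833
r₁ = λ·B[:,0] = (+0.90422,-0.24138,+0.35231); r₂ = λ·B[:,1] = (+0.09193,+0.91563,+0.39138)
r₃ = r₁×r₂ = (-0.41706,-0.32151,+0.85012); SVD([r₁ r₂ r₃]) → R = UVᵀ:
  R  [+0.90422 +0.09193 -0.41706]
  R  [-0.24138 +0.91563 -0.32151]
  R  [+0.35231 +0.39138 +0.85012]
t = (+0.02518, +0.02920, +0.75183) m
tr R = 2.669963; θ = arccos((tr R − 1)/2) = 0.582697 rad = 33.386°
axis k = ((R−Rᵀ)₃₂, (R−Rᵀ)₁₃, (R−Rᵀ)₂₁) / (2 sinθ) = (+0.647750, -0.699071, -0.302852)
rvec = θ·k = (+0.377442, -0.407347, -0.176471)

rvec=(0.3774, -0.4073, -0.1765) tvec=(0.0252, 0.0292, 0.7518)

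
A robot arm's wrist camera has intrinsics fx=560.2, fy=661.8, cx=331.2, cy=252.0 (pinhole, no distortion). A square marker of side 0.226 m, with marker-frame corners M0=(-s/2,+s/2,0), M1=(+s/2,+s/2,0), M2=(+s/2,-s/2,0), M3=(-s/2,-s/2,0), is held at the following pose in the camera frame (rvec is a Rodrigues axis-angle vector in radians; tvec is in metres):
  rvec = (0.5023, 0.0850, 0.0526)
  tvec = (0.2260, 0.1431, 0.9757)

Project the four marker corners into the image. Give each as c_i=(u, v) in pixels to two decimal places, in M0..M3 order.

c0=(390.69, 401.16) c1=(514.80, 413.84) c2=(540.81, 289.85) c3=(401.69, 277.76)

Intrinsics K: fx=560.2, fy=661.8, cx=331.2, cy=252.0
Marker side s = 0.226 m; corners in marker frame (Z=0):
  M0 = (-0.1130, +0.1130, 0)
  M1 = (+0.1130, +0.1130, 0)
  M2 = (+0.1130, -0.1130, 0)
  M3 = (-0.1130, -0.1130, 0)
rvec = (0.5023, 0.0850, 0.0526), |rvec| = θ = 0.51215 rad = 29.344°
Rodrigues: sinθ=0.49005, 1−cosθ=0.12831; R = I + sinθ·[k]× + (1−cosθ)·[k]×²:
    [+0.99511 -0.02945 +0.09426]
    [+0.07122 +0.87523 -0.47844]
    [-0.06841 +0.48281 +0.87305]
t = (0.2260, 0.1431, 0.9757) m
M0: Pc = R·M0+t = (+0.11022, +0.23395, +1.03799); u = 560.2·(+0.11022)/1.03799 + 331.2 = 390.6882, v = 661.8·(+0.23395)/1.03799 + 252.0 = 401.1638
M1: Pc = R·M1+t = (+0.33512, +0.25005, +1.02253); u = 560.2·(+0.33512)/1.02253 + 331.2 = 514.7983, v = 661.8·(+0.25005)/1.02253 + 252.0 = 413.8360
M2: Pc = R·M2+t = (+0.34178, +0.05225, +0.91341); u = 560.2·(+0.34178)/0.91341 + 331.2 = 540.8123, v = 661.8·(+0.05225)/0.91341 + 252.0 = 289.8546
M3: Pc = R·M3+t = (+0.11688, +0.03615, +0.92887); u = 560.2·(+0.11688)/0.92887 + 331.2 = 401.6898, v = 661.8·(+0.03615)/0.92887 + 252.0 = 277.7574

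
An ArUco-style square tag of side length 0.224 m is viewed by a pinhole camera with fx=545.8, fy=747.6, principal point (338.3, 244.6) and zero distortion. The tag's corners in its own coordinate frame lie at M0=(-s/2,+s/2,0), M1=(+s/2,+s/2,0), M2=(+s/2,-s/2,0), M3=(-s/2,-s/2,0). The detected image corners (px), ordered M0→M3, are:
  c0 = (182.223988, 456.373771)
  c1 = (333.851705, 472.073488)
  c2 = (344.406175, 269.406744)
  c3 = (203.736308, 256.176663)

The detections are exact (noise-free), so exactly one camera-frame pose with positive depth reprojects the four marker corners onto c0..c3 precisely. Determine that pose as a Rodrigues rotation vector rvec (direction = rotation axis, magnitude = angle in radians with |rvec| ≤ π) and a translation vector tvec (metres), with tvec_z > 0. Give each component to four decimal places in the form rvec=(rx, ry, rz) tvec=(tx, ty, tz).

Intrinsics K: fx=545.8, fy=747.6, cx=338.3, cy=244.6
Marker side s = 0.224 m; corners in marker frame (Z=0):
  M0 = (-0.1120, +0.1120, 0)
  M1 = (+0.1120, +0.1120, 0)
  M2 = (+0.1120, -0.1120, 0)
  M3 = (-0.1120, -0.1120, 0)
Detected image corners:
  c0 = (182.223988, 456.373771) px
  c1 = (333.851705, 472.073488) px
  c2 = (344.406175, 269.406744) px
  c3 = (203.736308, 256.176663) px
Planar DLT: solve 8×8 A·h = b for H (H[2,2]=1):
  H  [+643.42048 -161.60395 +266.10880]
  H  [+53.29515 +776.34284 +359.66960]
  H  [-0.03046 -0.33806 +1.00000]
B = K⁻¹H; ‖b₁‖=1.200875, ‖b₂‖=1.200875; λ = 2/(‖b₁‖+‖b₂‖) = 0.832726, sign → tz>0 ⇒ λ=+0.832726
r₁ = λ·B[:,0] = (+0.99739,+0.06766,-0.02536); r₂ = λ·B[:,1] = (-0.07207,+0.95685,-0.28151)
r₃ = r₁×r₂ = (+0.00522,+0.28260,+0.95922); SVD([r₁ r₂ r₃]) → R = UVᵀ:
  R  [+0.99739 -0.07207 +0.00522]
  R  [+0.06766 +0.95685 +0.28260]
  R  [-0.02536 -0.28151 +0.95922]
t = (-0.11014, +0.12817, +0.83273) m
tr R = 2.913455; θ = arccos((tr R − 1)/2) = 0.295256 rad = 16.917°
axis k = ((R−Rᵀ)₃₂, (R−Rᵀ)₁₃, (R−Rᵀ)₂₁) / (2 sinθ) = (-0.969324, +0.052552, +0.240102)
rvec = θ·k = (-0.286199, +0.015516, +0.070892)

rvec=(-0.2862, 0.0155, 0.0709) tvec=(-0.1101, 0.1282, 0.8327)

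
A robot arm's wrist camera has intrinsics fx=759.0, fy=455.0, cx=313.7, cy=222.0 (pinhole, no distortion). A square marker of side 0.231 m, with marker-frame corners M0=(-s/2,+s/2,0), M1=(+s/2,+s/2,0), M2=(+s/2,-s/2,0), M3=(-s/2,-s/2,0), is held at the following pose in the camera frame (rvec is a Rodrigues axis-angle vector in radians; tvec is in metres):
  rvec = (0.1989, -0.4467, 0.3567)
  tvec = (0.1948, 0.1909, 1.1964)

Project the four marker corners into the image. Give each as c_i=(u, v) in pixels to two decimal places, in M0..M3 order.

c0=(349.07, 325.58) c1=(463.08, 341.31) c2=(519.81, 265.61) c3=(408.51, 242.51)

Intrinsics K: fx=759.0, fy=455.0, cx=313.7, cy=222.0
Marker side s = 0.231 m; corners in marker frame (Z=0):
  M0 = (-0.1155, +0.1155, 0)
  M1 = (+0.1155, +0.1155, 0)
  M2 = (+0.1155, -0.1155, 0)
  M3 = (-0.1155, -0.1155, 0)
rvec = (0.1989, -0.4467, 0.3567), |rvec| = θ = 0.60526 rad = 34.679°
Rodrigues: sinθ=0.56897, 1−cosθ=0.17764; R = I + sinθ·[k]× + (1−cosθ)·[k]×²:
    [+0.84154 -0.37840 -0.38552]
    [+0.29223 +0.91912 -0.26424]
    [+0.45433 +0.10971 +0.88405]
t = (0.1948, 0.1909, 1.1964) m
M0: Pc = R·M0+t = (+0.05390, +0.26331, +1.15660); u = 759.0·(+0.05390)/1.15660 + 313.7 = 349.0690, v = 455.0·(+0.26331)/1.15660 + 222.0 = 325.5831
M1: Pc = R·M1+t = (+0.24829, +0.33081, +1.26155); u = 759.0·(+0.24829)/1.26155 + 313.7 = 463.0833, v = 455.0·(+0.33081)/1.26155 + 222.0 = 341.3131
M2: Pc = R·M2+t = (+0.33570, +0.11849, +1.23620); u = 759.0·(+0.33570)/1.23620 + 313.7 = 519.8140, v = 455.0·(+0.11849)/1.23620 + 222.0 = 265.6135
M3: Pc = R·M3+t = (+0.14131, +0.05099, +1.13125); u = 759.0·(+0.14131)/1.13125 + 313.7 = 408.5084, v = 455.0·(+0.05099)/1.13125 + 222.0 = 242.5083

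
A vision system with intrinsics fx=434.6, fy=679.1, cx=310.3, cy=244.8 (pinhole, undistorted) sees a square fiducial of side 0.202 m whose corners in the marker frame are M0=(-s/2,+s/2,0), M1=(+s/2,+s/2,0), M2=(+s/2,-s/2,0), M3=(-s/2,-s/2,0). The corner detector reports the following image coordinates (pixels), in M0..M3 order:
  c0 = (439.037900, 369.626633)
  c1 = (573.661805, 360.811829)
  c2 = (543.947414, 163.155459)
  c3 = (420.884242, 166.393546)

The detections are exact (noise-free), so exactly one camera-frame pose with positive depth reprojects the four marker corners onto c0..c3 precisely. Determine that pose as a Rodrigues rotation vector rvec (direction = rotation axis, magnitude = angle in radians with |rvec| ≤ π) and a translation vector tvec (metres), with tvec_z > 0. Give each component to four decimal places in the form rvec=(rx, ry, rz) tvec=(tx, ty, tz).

Intrinsics K: fx=434.6, fy=679.1, cx=310.3, cy=244.8
Marker side s = 0.202 m; corners in marker frame (Z=0):
  M0 = (-0.1010, +0.1010, 0)
  M1 = (+0.1010, +0.1010, 0)
  M2 = (+0.1010, -0.1010, 0)
  M3 = (-0.1010, -0.1010, 0)
Detected image corners:
  c0 = (439.037900, 369.626633) px
  c1 = (573.661805, 360.811829) px
  c2 = (543.947414, 163.155459) px
  c3 = (420.884242, 166.393546) px
Planar DLT: solve 8×8 A·h = b for H (H[2,2]=1):
  H  [+697.63718 -112.11737 +494.62296]
  H  [+3.59375 +868.33000 +260.23033]
  H  [+0.12369 -0.46717 +1.00000]
B = K⁻¹H; ‖b₁‖=1.522471, ‖b₂‖=1.522471; λ = 2/(‖b₁‖+‖b₂‖) = 0.656827, sign → tz>0 ⇒ λ=+0.656827
r₁ = λ·B[:,0] = (+0.99636,-0.02581,+0.08124); r₂ = λ·B[:,1] = (+0.04964,+0.95046,-0.30685)
r₃ = r₁×r₂ = (-0.06930,+0.30976,+0.94828); SVD([r₁ r₂ r₃]) → R = UVᵀ:
  R  [+0.99636 +0.04964 -0.06930]
  R  [-0.02581 +0.95046 +0.30976]
  R  [+0.08124 -0.30685 +0.94828]
t = (+0.27857, +0.01492, +0.65683) m
tr R = 2.895108; θ = arccos((tr R − 1)/2) = 0.325303 rad = 18.638°
axis k = ((R−Rᵀ)₃₂, (R−Rᵀ)₁₃, (R−Rᵀ)₂₁) / (2 sinθ) = (-0.964677, -0.235510, -0.118038)
rvec = θ·k = (-0.313812, -0.076612, -0.038398)

rvec=(-0.3138, -0.0766, -0.0384) tvec=(0.2786, 0.0149, 0.6568)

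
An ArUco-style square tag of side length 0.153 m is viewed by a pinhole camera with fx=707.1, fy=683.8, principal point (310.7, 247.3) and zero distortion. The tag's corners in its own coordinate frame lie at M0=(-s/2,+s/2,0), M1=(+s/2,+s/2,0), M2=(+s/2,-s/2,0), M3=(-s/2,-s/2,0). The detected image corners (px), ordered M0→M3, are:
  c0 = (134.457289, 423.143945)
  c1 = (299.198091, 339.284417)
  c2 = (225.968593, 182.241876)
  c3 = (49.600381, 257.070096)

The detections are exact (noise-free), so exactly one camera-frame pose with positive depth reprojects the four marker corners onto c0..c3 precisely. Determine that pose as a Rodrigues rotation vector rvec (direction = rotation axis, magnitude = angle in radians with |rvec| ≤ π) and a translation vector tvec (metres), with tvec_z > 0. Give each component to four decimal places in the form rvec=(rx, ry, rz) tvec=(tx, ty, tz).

Intrinsics K: fx=707.1, fy=683.8, cx=310.7, cy=247.3
Marker side s = 0.153 m; corners in marker frame (Z=0):
  M0 = (-0.0765, +0.0765, 0)
  M1 = (+0.0765, +0.0765, 0)
  M2 = (+0.0765, -0.0765, 0)
  M3 = (-0.0765, -0.0765, 0)
Detected image corners:
  c0 = (134.457289, 423.143945) px
  c1 = (299.198091, 339.284417) px
  c2 = (225.968593, 182.241876) px
  c3 = (49.600381, 257.070096) px
Planar DLT: solve 8×8 A·h = b for H (H[2,2]=1):
  H  [+1198.45864 +555.13886 +181.09100]
  H  [-376.12272 +1122.46963 +300.38144]
  H  [+0.47589 +0.22503 +1.00000]
B = K⁻¹H; ‖b₁‖=1.719169, ‖b₂‖=1.719169; λ = 2/(‖b₁‖+‖b₂‖) = 0.581676, sign → tz>0 ⇒ λ=+0.581676
r₁ = λ·B[:,0] = (+0.86425,-0.42006,+0.27681); r₂ = λ·B[:,1] = (+0.39915,+0.90749,+0.13090)
r₃ = r₁×r₂ = (-0.30619,-0.00264,+0.95197); SVD([r₁ r₂ r₃]) → R = UVᵀ:
  R  [+0.86425 +0.39915 -0.30619]
  R  [-0.42006 +0.90749 -0.00264]
  R  [+0.27681 +0.13090 +0.95197]
t = (-0.10662, +0.04515, +0.58168) m
tr R = 2.723708; θ = arccos((tr R − 1)/2) = 0.531883 rad = 30.475°
axis k = ((R−Rᵀ)₃₂, (R−Rᵀ)₁₃, (R−Rᵀ)₂₁) / (2 sinθ) = (+0.131650, -0.574773, -0.807653)
rvec = θ·k = (+0.070022, -0.305712, -0.429577)

rvec=(0.0700, -0.3057, -0.4296) tvec=(-0.1066, 0.0452, 0.5817)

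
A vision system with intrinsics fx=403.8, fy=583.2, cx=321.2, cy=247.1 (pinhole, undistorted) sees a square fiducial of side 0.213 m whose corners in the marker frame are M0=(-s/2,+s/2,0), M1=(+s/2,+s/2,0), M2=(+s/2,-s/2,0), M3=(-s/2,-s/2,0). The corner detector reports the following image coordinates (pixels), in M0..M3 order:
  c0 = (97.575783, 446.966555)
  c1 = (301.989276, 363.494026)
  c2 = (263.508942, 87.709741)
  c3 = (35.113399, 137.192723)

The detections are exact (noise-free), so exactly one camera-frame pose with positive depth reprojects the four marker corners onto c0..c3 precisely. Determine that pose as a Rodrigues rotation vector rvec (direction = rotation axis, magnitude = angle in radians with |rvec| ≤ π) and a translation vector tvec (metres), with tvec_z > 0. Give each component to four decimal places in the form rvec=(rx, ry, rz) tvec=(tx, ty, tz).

rvec=(0.1287, -0.2790, -0.2045) tvec=(-0.1413, 0.0108, 0.4123)

Intrinsics K: fx=403.8, fy=583.2, cx=321.2, cy=247.1
Marker side s = 0.213 m; corners in marker frame (Z=0):
  M0 = (-0.1065, +0.1065, 0)
  M1 = (+0.1065, +0.1065, 0)
  M2 = (+0.1065, -0.1065, 0)
  M3 = (-0.1065, -0.1065, 0)
Detected image corners:
  c0 = (97.575783, 446.966555) px
  c1 = (301.989276, 363.494026) px
  c2 = (263.508942, 87.709741) px
  c3 = (35.113399, 137.192723) px
Planar DLT: solve 8×8 A·h = b for H (H[2,2]=1):
  H  [+1123.67781 +298.35327 +182.80812]
  H  [-152.25229 +1465.84715 +262.43262]
  H  [+0.62982 +0.37339 +1.00000]
B = K⁻¹H; ‖b₁‖=2.425254, ‖b₂‖=2.425254; λ = 2/(‖b₁‖+‖b₂‖) = 0.412328, sign → tz>0 ⇒ λ=+0.412328
r₁ = λ·B[:,0] = (+0.94084,-0.21767,+0.25969); r₂ = λ·B[:,1] = (+0.18219,+0.97114,+0.15396)
r₃ = r₁×r₂ = (-0.28571,-0.09754,+0.95334); SVD([r₁ r₂ r₃]) → R = UVᵀ:
  R  [+0.94084 +0.18219 -0.28571]
  R  [-0.21767 +0.97114 -0.09754]
  R  [+0.25969 +0.15396 +0.95334]
t = (-0.14131, +0.01084, +0.41233) m
tr R = 2.865314; θ = arccos((tr R − 1)/2) = 0.369087 rad = 21.147°
axis k = ((R−Rᵀ)₃₂, (R−Rᵀ)₁₃, (R−Rᵀ)₂₁) / (2 sinθ) = (+0.348565, -0.755896, -0.554187)
rvec = θ·k = (+0.128651, -0.278992, -0.204543)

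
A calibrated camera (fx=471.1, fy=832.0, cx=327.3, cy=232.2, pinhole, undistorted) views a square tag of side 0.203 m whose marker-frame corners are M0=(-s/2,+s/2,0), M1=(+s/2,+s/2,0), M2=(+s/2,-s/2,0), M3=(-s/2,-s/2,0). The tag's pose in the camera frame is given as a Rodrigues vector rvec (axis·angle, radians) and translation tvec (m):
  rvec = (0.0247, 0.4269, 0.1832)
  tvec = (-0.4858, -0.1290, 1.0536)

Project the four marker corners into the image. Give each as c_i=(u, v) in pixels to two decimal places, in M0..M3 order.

c0=(73.27, 196.20) c1=(136.49, 223.42) c2=(150.40, 58.19) c3=(85.38, 43.27)

Intrinsics K: fx=471.1, fy=832.0, cx=327.3, cy=232.2
Marker side s = 0.203 m; corners in marker frame (Z=0):
  M0 = (-0.1015, +0.1015, 0)
  M1 = (+0.1015, +0.1015, 0)
  M2 = (+0.1015, -0.1015, 0)
  M3 = (-0.1015, -0.1015, 0)
rvec = (0.0247, 0.4269, 0.1832), |rvec| = θ = 0.46521 rad = 26.654°
Rodrigues: sinθ=0.44861, 1−cosθ=0.10627; R = I + sinθ·[k]× + (1−cosθ)·[k]×²:
    [+0.89403 -0.17149 +0.41389]
    [+0.18184 +0.98322 +0.01459]
    [-0.40945 +0.06222 +0.91021]
t = (-0.4858, -0.1290, 1.0536) m
M0: Pc = R·M0+t = (-0.59395, -0.04766, +1.10147); u = 471.1·(-0.59395)/1.10147 + 327.3 = 73.2680, v = 832.0·(-0.04766)/1.10147 + 232.2 = 196.1999
M1: Pc = R·M1+t = (-0.41246, -0.01075, +1.01836); u = 471.1·(-0.41246)/1.01836 + 327.3 = 136.4919, v = 832.0·(-0.01075)/1.01836 + 232.2 = 223.4202
M2: Pc = R·M2+t = (-0.37765, -0.21034, +1.00573); u = 471.1·(-0.37765)/1.00573 + 327.3 = 150.4018, v = 832.0·(-0.21034)/1.00573 + 232.2 = 58.1935
M3: Pc = R·M3+t = (-0.55914, -0.24725, +1.08884); u = 471.1·(-0.55914)/1.08884 + 327.3 = 85.3827, v = 832.0·(-0.24725)/1.08884 + 232.2 = 43.2701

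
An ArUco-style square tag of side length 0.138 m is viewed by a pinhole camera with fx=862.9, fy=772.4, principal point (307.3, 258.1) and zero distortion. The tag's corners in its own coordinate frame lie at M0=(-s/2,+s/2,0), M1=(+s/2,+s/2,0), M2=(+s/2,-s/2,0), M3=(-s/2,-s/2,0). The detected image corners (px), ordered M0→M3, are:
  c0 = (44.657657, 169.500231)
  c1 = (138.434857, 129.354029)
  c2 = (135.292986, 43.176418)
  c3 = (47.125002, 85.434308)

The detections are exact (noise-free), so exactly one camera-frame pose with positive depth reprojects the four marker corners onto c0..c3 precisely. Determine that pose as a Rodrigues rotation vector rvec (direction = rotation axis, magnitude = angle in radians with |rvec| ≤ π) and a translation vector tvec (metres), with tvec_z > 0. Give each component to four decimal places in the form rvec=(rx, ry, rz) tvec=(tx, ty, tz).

rvec=(-0.4256, 0.4794, -0.2293) tvec=(-0.2523, -0.1972, 1.0023)

Intrinsics K: fx=862.9, fy=772.4, cx=307.3, cy=258.1
Marker side s = 0.138 m; corners in marker frame (Z=0):
  M0 = (-0.0690, +0.0690, 0)
  M1 = (+0.0690, +0.0690, 0)
  M2 = (+0.0690, -0.0690, 0)
  M3 = (-0.0690, -0.0690, 0)
Detected image corners:
  c0 = (44.657657, 169.500231) px
  c1 = (138.434857, 129.354029) px
  c2 = (135.292986, 43.176418) px
  c3 = (47.125002, 85.434308) px
Planar DLT: solve 8×8 A·h = b for H (H[2,2]=1):
  H  [+622.47334 -38.80397 +90.13170]
  H  [-341.04753 +569.02455 +106.12038]
  H  [-0.39532 -0.44533 +1.00000]
B = K⁻¹H; ‖b₁‖=0.997675, ‖b₂‖=0.997675; λ = 2/(‖b₁‖+‖b₂‖) = 1.002331, sign → tz>0 ⇒ λ=+1.002331
r₁ = λ·B[:,0] = (+0.86417,-0.31016,-0.39625); r₂ = λ·B[:,1] = (+0.11389,+0.88757,-0.44637)
r₃ = r₁×r₂ = (+0.49015,+0.34061,+0.80233); SVD([r₁ r₂ r₃]) → R = UVᵀ:
  R  [+0.86417 +0.11389 +0.49015]
  R  [-0.31016 +0.88757 +0.34061]
  R  [-0.39625 -0.44637 +0.80233]
t = (-0.25226, -0.19722, +1.00233) m
tr R = 2.554073; θ = arccos((tr R − 1)/2) = 0.680852 rad = 39.010°
axis k = ((R−Rᵀ)₃₂, (R−Rᵀ)₁₃, (R−Rᵀ)₂₁) / (2 sinθ) = (-0.625131, +0.704094, -0.336843)
rvec = θ·k = (-0.425621, +0.479384, -0.229340)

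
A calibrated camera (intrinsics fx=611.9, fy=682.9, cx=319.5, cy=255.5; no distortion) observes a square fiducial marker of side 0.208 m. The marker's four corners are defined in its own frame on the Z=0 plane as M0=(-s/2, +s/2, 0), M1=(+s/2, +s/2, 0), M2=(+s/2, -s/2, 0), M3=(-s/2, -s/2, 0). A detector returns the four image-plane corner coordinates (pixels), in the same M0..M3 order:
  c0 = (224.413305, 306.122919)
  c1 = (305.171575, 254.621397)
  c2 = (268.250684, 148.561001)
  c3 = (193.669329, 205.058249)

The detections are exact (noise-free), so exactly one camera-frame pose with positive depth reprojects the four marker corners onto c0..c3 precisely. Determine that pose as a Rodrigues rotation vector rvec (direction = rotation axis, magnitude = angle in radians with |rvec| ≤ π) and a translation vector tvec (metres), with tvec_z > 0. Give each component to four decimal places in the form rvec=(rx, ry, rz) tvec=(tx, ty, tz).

Intrinsics K: fx=611.9, fy=682.9, cx=319.5, cy=255.5
Marker side s = 0.208 m; corners in marker frame (Z=0):
  M0 = (-0.1040, +0.1040, 0)
  M1 = (+0.1040, +0.1040, 0)
  M2 = (+0.1040, -0.1040, 0)
  M3 = (-0.1040, -0.1040, 0)
Detected image corners:
  c0 = (224.413305, 306.122919) px
  c1 = (305.171575, 254.621397) px
  c2 = (268.250684, 148.561001) px
  c3 = (193.669329, 205.058249) px
Planar DLT: solve 8×8 A·h = b for H (H[2,2]=1):
  H  [+285.94134 +105.28648 +246.05343]
  H  [-340.23803 +445.05238 +228.34317]
  H  [-0.35145 -0.22925 +1.00000]
B = K⁻¹H; ‖b₁‖=0.825571, ‖b₂‖=0.825571; λ = 2/(‖b₁‖+‖b₂‖) = 1.211283, sign → tz>0 ⇒ λ=+1.211283
r₁ = λ·B[:,0] = (+0.78832,-0.44422,-0.42571); r₂ = λ·B[:,1] = (+0.35341,+0.89330,-0.27769)
r₃ = r₁×r₂ = (+0.50364,+0.06846,+0.86120); SVD([r₁ r₂ r₃]) → R = UVᵀ:
  R  [+0.78832 +0.35341 +0.50364]
  R  [-0.44422 +0.89330 +0.06846]
  R  [-0.42571 -0.27769 +0.86120]
t = (-0.14539, -0.04817, +1.21128) m
tr R = 2.542812; θ = arccos((tr R − 1)/2) = 0.689749 rad = 39.520°
axis k = ((R−Rᵀ)₃₂, (R−Rᵀ)₁₃, (R−Rᵀ)₂₁) / (2 sinθ) = (-0.271983, +0.730230, -0.626730)
rvec = θ·k = (-0.187600, +0.503675, -0.432286)

rvec=(-0.1876, 0.5037, -0.4323) tvec=(-0.1454, -0.0482, 1.2113)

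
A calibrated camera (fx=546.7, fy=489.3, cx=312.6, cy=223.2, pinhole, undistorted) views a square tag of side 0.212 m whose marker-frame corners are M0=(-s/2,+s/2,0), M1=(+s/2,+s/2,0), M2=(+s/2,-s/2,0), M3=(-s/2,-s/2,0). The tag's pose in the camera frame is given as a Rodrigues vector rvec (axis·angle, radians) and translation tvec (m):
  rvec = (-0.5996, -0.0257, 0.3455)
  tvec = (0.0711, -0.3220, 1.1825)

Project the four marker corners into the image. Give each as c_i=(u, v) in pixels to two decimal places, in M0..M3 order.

c0=(282.75, 104.31) c1=(380.24, 132.91) c2=(403.00, 76.80) c3=(314.43, 51.63)

Intrinsics K: fx=546.7, fy=489.3, cx=312.6, cy=223.2
Marker side s = 0.212 m; corners in marker frame (Z=0):
  M0 = (-0.1060, +0.1060, 0)
  M1 = (+0.1060, +0.1060, 0)
  M2 = (+0.1060, -0.1060, 0)
  M3 = (-0.1060, -0.1060, 0)
rvec = (-0.5996, -0.0257, 0.3455), |rvec| = θ = 0.69250 rad = 39.677°
Rodrigues: sinθ=0.63846, 1−cosθ=0.23035; R = I + sinθ·[k]× + (1−cosθ)·[k]×²:
    [+0.94234 -0.31114 -0.12320]
    [+0.32594 +0.76997 +0.54855]
    [-0.07581 -0.55708 +0.82699]
t = (0.0711, -0.3220, 1.1825) m
M0: Pc = R·M0+t = (-0.06177, -0.27493, +1.13149); u = 546.7·(-0.06177)/1.13149 + 312.6 = 282.7549, v = 489.3·(-0.27493)/1.13149 + 223.2 = 104.3080
M1: Pc = R·M1+t = (+0.13801, -0.20583, +1.11541); u = 546.7·(+0.13801)/1.11541 + 312.6 = 380.2421, v = 489.3·(-0.20583)/1.11541 + 223.2 = 132.9069
M2: Pc = R·M2+t = (+0.20397, -0.36907, +1.23351); u = 546.7·(+0.20397)/1.23351 + 312.6 = 403.0003, v = 489.3·(-0.36907)/1.23351 + 223.2 = 76.8016
M3: Pc = R·M3+t = (+0.00419, -0.43817, +1.24959); u = 546.7·(+0.00419)/1.24959 + 312.6 = 314.4341, v = 489.3·(-0.43817)/1.24959 + 223.2 = 51.6272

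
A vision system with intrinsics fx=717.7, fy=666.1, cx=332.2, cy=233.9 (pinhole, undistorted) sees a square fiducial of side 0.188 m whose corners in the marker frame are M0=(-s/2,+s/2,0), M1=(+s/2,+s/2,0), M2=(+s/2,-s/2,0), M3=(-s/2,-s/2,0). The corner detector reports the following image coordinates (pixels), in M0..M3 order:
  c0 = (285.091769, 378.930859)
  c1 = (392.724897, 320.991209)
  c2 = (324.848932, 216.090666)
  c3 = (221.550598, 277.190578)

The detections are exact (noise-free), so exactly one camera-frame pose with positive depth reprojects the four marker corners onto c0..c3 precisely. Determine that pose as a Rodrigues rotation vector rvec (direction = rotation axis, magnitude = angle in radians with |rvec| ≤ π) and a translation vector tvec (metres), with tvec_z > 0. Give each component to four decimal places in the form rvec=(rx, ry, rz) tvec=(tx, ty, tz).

Intrinsics K: fx=717.7, fy=666.1, cx=332.2, cy=233.9
Marker side s = 0.188 m; corners in marker frame (Z=0):
  M0 = (-0.0940, +0.0940, 0)
  M1 = (+0.0940, +0.0940, 0)
  M2 = (+0.0940, -0.0940, 0)
  M3 = (-0.0940, -0.0940, 0)
Detected image corners:
  c0 = (285.091769, 378.930859) px
  c1 = (392.724897, 320.991209) px
  c2 = (324.848932, 216.090666) px
  c3 = (221.550598, 277.190578) px
Planar DLT: solve 8×8 A·h = b for H (H[2,2]=1):
  H  [+495.88687 +322.87431 +304.73469]
  H  [-380.02348 +523.66870 +298.47599]
  H  [-0.21241 -0.08629 +1.00000]
B = K⁻¹H; ‖b₁‖=0.956028, ‖b₂‖=0.956028; λ = 2/(‖b₁‖+‖b₂‖) = 1.045994, sign → tz>0 ⇒ λ=+1.045994
r₁ = λ·B[:,0] = (+0.82556,-0.51874,-0.22217); r₂ = λ·B[:,1] = (+0.51234,+0.85402,-0.09026)
r₃ = r₁×r₂ = (+0.23656,-0.03932,+0.97082); SVD([r₁ r₂ r₃]) → R = UVᵀ:
  R  [+0.82556 +0.51234 +0.23656]
  R  [-0.51874 +0.85402 -0.03932]
  R  [-0.22217 -0.09026 +0.97082]
t = (-0.04003, +0.10141, +1.04599) m
tr R = 2.650401; θ = arccos((tr R − 1)/2) = 0.600239 rad = 34.391°
axis k = ((R−Rᵀ)₃₂, (R−Rᵀ)₁₃, (R−Rᵀ)₂₁) / (2 sinθ) = (-0.045094, +0.406078, -0.912725)
rvec = θ·k = (-0.027067, +0.243744, -0.547854)

rvec=(-0.0271, 0.2437, -0.5479) tvec=(-0.0400, 0.1014, 1.0460)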